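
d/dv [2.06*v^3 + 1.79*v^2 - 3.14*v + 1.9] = 6.18*v^2 + 3.58*v - 3.14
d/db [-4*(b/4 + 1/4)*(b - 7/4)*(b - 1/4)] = -3*b^2 + 2*b + 25/16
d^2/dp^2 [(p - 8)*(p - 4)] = 2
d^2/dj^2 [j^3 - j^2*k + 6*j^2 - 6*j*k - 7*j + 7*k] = 6*j - 2*k + 12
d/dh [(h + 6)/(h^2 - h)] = (-h^2 - 12*h + 6)/(h^2*(h^2 - 2*h + 1))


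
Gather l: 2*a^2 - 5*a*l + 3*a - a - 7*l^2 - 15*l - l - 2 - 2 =2*a^2 + 2*a - 7*l^2 + l*(-5*a - 16) - 4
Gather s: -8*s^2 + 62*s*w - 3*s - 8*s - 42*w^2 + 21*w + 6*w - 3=-8*s^2 + s*(62*w - 11) - 42*w^2 + 27*w - 3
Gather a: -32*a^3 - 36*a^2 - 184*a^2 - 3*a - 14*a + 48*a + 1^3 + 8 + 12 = -32*a^3 - 220*a^2 + 31*a + 21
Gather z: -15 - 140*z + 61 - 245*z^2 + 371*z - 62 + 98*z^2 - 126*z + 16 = -147*z^2 + 105*z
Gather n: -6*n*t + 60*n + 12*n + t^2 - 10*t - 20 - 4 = n*(72 - 6*t) + t^2 - 10*t - 24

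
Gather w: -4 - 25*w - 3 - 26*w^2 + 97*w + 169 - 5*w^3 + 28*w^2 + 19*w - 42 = -5*w^3 + 2*w^2 + 91*w + 120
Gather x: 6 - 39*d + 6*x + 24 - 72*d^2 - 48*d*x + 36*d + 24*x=-72*d^2 - 3*d + x*(30 - 48*d) + 30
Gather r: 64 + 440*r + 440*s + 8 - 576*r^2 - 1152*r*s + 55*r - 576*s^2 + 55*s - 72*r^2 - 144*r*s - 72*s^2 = -648*r^2 + r*(495 - 1296*s) - 648*s^2 + 495*s + 72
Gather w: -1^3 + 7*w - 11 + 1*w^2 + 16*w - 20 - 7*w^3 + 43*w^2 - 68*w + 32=-7*w^3 + 44*w^2 - 45*w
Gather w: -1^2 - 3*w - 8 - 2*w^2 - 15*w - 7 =-2*w^2 - 18*w - 16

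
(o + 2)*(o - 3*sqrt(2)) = o^2 - 3*sqrt(2)*o + 2*o - 6*sqrt(2)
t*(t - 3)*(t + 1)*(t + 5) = t^4 + 3*t^3 - 13*t^2 - 15*t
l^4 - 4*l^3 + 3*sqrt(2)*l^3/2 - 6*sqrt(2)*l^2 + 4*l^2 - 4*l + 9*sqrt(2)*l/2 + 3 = (l - 3)*(l - 1)*(l + sqrt(2)/2)*(l + sqrt(2))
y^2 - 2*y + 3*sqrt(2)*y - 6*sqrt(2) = (y - 2)*(y + 3*sqrt(2))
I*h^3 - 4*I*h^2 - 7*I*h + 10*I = (h - 5)*(h + 2)*(I*h - I)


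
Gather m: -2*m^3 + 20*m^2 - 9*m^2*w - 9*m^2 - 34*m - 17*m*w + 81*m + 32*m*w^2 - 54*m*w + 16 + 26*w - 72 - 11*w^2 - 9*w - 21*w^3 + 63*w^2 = -2*m^3 + m^2*(11 - 9*w) + m*(32*w^2 - 71*w + 47) - 21*w^3 + 52*w^2 + 17*w - 56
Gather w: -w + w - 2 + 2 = 0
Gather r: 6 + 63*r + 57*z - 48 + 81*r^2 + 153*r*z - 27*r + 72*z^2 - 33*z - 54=81*r^2 + r*(153*z + 36) + 72*z^2 + 24*z - 96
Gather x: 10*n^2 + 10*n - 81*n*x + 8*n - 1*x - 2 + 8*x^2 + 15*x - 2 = 10*n^2 + 18*n + 8*x^2 + x*(14 - 81*n) - 4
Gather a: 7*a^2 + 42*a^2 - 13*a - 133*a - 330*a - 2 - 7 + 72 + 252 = 49*a^2 - 476*a + 315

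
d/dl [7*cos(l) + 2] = -7*sin(l)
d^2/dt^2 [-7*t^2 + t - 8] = -14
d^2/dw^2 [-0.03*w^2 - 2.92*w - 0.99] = -0.0600000000000000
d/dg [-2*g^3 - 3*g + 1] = -6*g^2 - 3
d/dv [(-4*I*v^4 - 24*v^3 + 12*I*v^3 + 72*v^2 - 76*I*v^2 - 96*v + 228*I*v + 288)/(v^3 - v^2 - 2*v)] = (-4*I*v^6 + 8*I*v^5 + v^4*(-48 + 88*I) + v^3*(288 - 504*I) + v^2*(-1104 + 380*I) + 576*v + 576)/(v^6 - 2*v^5 - 3*v^4 + 4*v^3 + 4*v^2)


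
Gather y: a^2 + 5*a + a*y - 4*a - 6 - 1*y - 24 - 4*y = a^2 + a + y*(a - 5) - 30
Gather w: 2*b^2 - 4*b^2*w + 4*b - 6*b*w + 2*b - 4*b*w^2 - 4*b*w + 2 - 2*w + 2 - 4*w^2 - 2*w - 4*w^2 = 2*b^2 + 6*b + w^2*(-4*b - 8) + w*(-4*b^2 - 10*b - 4) + 4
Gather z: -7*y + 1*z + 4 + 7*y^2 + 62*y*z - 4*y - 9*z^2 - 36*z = 7*y^2 - 11*y - 9*z^2 + z*(62*y - 35) + 4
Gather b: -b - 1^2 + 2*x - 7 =-b + 2*x - 8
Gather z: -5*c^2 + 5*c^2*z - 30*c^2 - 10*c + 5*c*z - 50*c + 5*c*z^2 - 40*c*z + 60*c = -35*c^2 + 5*c*z^2 + z*(5*c^2 - 35*c)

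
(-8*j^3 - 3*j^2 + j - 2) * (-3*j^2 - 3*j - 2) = 24*j^5 + 33*j^4 + 22*j^3 + 9*j^2 + 4*j + 4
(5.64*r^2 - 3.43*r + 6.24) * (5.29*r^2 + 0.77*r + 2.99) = 29.8356*r^4 - 13.8019*r^3 + 47.2321*r^2 - 5.4509*r + 18.6576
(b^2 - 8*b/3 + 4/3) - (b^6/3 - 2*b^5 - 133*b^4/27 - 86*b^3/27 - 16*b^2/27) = -b^6/3 + 2*b^5 + 133*b^4/27 + 86*b^3/27 + 43*b^2/27 - 8*b/3 + 4/3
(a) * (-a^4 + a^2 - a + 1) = -a^5 + a^3 - a^2 + a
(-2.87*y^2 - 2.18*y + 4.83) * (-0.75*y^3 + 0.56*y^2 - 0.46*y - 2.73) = 2.1525*y^5 + 0.0278*y^4 - 3.5231*y^3 + 11.5427*y^2 + 3.7296*y - 13.1859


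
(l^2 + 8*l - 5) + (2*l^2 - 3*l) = 3*l^2 + 5*l - 5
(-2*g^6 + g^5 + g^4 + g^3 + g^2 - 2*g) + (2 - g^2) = -2*g^6 + g^5 + g^4 + g^3 - 2*g + 2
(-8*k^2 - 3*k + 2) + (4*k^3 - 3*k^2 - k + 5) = 4*k^3 - 11*k^2 - 4*k + 7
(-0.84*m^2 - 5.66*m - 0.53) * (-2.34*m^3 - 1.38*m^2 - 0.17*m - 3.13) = 1.9656*m^5 + 14.4036*m^4 + 9.1938*m^3 + 4.3228*m^2 + 17.8059*m + 1.6589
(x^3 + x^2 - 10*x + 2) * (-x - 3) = -x^4 - 4*x^3 + 7*x^2 + 28*x - 6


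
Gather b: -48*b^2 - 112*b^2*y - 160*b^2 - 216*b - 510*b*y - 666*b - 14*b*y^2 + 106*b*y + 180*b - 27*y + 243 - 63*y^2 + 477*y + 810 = b^2*(-112*y - 208) + b*(-14*y^2 - 404*y - 702) - 63*y^2 + 450*y + 1053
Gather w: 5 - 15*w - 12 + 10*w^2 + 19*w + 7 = 10*w^2 + 4*w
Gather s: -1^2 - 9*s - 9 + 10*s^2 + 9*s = 10*s^2 - 10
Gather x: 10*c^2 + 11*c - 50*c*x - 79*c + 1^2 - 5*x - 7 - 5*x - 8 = 10*c^2 - 68*c + x*(-50*c - 10) - 14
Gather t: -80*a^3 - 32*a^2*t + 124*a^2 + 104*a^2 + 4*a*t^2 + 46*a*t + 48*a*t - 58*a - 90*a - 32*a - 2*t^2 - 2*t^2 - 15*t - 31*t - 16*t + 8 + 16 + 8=-80*a^3 + 228*a^2 - 180*a + t^2*(4*a - 4) + t*(-32*a^2 + 94*a - 62) + 32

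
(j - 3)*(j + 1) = j^2 - 2*j - 3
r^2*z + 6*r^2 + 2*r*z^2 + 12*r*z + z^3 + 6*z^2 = (r + z)^2*(z + 6)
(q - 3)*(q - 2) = q^2 - 5*q + 6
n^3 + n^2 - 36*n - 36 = (n - 6)*(n + 1)*(n + 6)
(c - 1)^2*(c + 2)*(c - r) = c^4 - c^3*r - 3*c^2 + 3*c*r + 2*c - 2*r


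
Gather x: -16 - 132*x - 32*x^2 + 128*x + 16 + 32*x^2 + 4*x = 0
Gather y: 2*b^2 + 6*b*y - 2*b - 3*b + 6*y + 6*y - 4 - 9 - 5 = 2*b^2 - 5*b + y*(6*b + 12) - 18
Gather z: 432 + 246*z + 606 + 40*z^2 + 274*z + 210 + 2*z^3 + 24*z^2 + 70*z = 2*z^3 + 64*z^2 + 590*z + 1248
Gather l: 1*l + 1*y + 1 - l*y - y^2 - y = l*(1 - y) - y^2 + 1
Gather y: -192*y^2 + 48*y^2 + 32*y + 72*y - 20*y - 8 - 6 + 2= -144*y^2 + 84*y - 12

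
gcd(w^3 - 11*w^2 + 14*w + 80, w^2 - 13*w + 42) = 1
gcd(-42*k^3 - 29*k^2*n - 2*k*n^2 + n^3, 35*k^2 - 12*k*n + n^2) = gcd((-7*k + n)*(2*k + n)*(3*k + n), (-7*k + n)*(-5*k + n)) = 7*k - n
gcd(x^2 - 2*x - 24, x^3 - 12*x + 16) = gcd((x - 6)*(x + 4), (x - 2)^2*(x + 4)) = x + 4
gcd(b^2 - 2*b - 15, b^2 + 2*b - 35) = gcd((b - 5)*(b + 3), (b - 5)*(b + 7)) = b - 5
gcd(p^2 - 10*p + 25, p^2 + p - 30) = p - 5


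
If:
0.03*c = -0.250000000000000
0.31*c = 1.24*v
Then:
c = -8.33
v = -2.08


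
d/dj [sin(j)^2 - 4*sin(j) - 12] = 2*(sin(j) - 2)*cos(j)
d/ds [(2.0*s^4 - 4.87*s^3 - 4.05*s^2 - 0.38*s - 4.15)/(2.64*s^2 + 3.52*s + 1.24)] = (10.56*s^5 + 8.2632*s^4 - 24.3648*s^3 - 31.3692*s^2 + 11.868*s + 14.1368)/(6.9696*s^4 + 18.5856*s^3 + 18.9376*s^2 + 8.7296*s + 1.5376)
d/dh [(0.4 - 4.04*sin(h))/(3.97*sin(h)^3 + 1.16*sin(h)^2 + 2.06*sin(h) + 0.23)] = (32.0776*sin(h)^3 - 0.0776000000000003*sin(h)^2 - 0.928*sin(h) - 1.7532)*cos(h)/(15.7609*sin(h)^6 + 9.2104*sin(h)^5 + 17.702*sin(h)^4 + 6.6054*sin(h)^3 + 4.7772*sin(h)^2 + 0.9476*sin(h) + 0.0529)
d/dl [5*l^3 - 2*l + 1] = 15*l^2 - 2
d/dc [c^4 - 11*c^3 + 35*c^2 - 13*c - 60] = 4*c^3 - 33*c^2 + 70*c - 13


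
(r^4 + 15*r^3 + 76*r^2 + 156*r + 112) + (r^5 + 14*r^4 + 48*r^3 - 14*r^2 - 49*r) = r^5 + 15*r^4 + 63*r^3 + 62*r^2 + 107*r + 112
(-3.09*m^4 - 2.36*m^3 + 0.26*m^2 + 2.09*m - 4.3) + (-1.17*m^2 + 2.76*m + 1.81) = -3.09*m^4 - 2.36*m^3 - 0.91*m^2 + 4.85*m - 2.49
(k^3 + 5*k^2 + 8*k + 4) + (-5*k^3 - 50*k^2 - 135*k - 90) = -4*k^3 - 45*k^2 - 127*k - 86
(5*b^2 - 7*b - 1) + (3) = 5*b^2 - 7*b + 2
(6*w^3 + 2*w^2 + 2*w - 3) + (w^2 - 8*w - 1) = 6*w^3 + 3*w^2 - 6*w - 4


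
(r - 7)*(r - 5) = r^2 - 12*r + 35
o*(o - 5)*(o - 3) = o^3 - 8*o^2 + 15*o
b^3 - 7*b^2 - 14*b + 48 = (b - 8)*(b - 2)*(b + 3)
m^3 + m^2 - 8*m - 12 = (m - 3)*(m + 2)^2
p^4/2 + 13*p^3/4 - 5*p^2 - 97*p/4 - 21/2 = (p/2 + 1)*(p - 3)*(p + 1/2)*(p + 7)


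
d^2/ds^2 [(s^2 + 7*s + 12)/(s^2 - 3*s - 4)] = 4*(5*s^3 + 24*s^2 - 12*s + 44)/(s^6 - 9*s^5 + 15*s^4 + 45*s^3 - 60*s^2 - 144*s - 64)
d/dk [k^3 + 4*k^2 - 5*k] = 3*k^2 + 8*k - 5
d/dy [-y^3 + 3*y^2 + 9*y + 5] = -3*y^2 + 6*y + 9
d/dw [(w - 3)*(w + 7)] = 2*w + 4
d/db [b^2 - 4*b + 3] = 2*b - 4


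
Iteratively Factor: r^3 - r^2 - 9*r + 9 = (r - 1)*(r^2 - 9) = (r - 1)*(r + 3)*(r - 3)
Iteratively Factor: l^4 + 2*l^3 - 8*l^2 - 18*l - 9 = (l - 3)*(l^3 + 5*l^2 + 7*l + 3) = (l - 3)*(l + 1)*(l^2 + 4*l + 3) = (l - 3)*(l + 1)*(l + 3)*(l + 1)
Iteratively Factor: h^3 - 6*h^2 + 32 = (h - 4)*(h^2 - 2*h - 8) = (h - 4)^2*(h + 2)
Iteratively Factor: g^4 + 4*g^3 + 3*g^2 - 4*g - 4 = (g + 1)*(g^3 + 3*g^2 - 4) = (g + 1)*(g + 2)*(g^2 + g - 2) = (g + 1)*(g + 2)^2*(g - 1)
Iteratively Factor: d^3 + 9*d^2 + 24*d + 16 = (d + 1)*(d^2 + 8*d + 16) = (d + 1)*(d + 4)*(d + 4)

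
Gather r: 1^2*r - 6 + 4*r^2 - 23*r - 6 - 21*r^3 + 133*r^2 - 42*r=-21*r^3 + 137*r^2 - 64*r - 12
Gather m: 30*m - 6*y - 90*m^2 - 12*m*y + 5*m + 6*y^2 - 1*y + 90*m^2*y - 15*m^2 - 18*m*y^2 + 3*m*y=m^2*(90*y - 105) + m*(-18*y^2 - 9*y + 35) + 6*y^2 - 7*y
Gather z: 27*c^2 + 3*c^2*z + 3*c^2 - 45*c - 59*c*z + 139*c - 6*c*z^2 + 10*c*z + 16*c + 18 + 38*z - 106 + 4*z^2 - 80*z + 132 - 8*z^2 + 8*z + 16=30*c^2 + 110*c + z^2*(-6*c - 4) + z*(3*c^2 - 49*c - 34) + 60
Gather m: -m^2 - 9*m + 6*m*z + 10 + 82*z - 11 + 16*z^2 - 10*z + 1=-m^2 + m*(6*z - 9) + 16*z^2 + 72*z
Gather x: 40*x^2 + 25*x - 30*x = 40*x^2 - 5*x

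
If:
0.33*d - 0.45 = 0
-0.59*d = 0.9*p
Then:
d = 1.36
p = -0.89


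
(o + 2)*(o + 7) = o^2 + 9*o + 14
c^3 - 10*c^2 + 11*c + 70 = (c - 7)*(c - 5)*(c + 2)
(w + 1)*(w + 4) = w^2 + 5*w + 4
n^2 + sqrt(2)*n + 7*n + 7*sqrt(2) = (n + 7)*(n + sqrt(2))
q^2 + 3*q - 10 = (q - 2)*(q + 5)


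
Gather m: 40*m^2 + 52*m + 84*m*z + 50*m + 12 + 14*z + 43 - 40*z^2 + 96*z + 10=40*m^2 + m*(84*z + 102) - 40*z^2 + 110*z + 65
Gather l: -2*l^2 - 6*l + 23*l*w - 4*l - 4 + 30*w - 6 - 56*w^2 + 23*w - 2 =-2*l^2 + l*(23*w - 10) - 56*w^2 + 53*w - 12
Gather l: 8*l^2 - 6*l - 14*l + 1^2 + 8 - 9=8*l^2 - 20*l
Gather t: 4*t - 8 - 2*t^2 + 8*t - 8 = -2*t^2 + 12*t - 16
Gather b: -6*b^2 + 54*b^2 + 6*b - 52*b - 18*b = 48*b^2 - 64*b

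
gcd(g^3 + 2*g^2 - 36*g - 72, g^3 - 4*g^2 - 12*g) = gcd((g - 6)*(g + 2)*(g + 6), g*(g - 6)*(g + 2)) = g^2 - 4*g - 12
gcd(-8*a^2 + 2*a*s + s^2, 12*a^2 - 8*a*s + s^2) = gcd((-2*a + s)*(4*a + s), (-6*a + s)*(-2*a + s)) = -2*a + s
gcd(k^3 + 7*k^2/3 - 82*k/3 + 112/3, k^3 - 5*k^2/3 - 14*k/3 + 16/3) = k - 8/3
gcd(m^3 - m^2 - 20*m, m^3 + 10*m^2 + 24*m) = m^2 + 4*m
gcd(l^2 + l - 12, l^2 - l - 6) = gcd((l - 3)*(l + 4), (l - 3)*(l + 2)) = l - 3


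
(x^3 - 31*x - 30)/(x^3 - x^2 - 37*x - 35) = (x - 6)/(x - 7)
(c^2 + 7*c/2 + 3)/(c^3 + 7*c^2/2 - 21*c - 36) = (c + 2)/(c^2 + 2*c - 24)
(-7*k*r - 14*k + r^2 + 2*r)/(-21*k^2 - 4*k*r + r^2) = (r + 2)/(3*k + r)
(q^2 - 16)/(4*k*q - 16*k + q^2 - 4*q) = (q + 4)/(4*k + q)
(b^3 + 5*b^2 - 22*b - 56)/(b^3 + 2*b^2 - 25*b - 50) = (b^2 + 3*b - 28)/(b^2 - 25)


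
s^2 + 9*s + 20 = (s + 4)*(s + 5)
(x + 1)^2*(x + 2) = x^3 + 4*x^2 + 5*x + 2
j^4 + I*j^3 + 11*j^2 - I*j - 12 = (j - 1)*(j + 1)*(j - 3*I)*(j + 4*I)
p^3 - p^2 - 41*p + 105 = (p - 5)*(p - 3)*(p + 7)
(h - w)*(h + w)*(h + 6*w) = h^3 + 6*h^2*w - h*w^2 - 6*w^3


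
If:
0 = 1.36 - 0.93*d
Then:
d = 1.46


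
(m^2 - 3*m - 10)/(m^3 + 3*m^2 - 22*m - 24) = (m^2 - 3*m - 10)/(m^3 + 3*m^2 - 22*m - 24)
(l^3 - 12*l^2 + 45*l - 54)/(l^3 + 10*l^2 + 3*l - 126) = (l^2 - 9*l + 18)/(l^2 + 13*l + 42)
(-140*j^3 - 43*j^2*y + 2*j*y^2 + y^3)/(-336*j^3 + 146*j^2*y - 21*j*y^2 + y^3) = (20*j^2 + 9*j*y + y^2)/(48*j^2 - 14*j*y + y^2)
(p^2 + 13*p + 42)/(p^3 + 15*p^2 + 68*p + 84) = 1/(p + 2)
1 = 1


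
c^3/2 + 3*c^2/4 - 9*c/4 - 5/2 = (c/2 + 1/2)*(c - 2)*(c + 5/2)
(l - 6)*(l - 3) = l^2 - 9*l + 18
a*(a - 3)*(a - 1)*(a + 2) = a^4 - 2*a^3 - 5*a^2 + 6*a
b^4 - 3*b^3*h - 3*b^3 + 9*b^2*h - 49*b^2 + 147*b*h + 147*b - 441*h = (b - 7)*(b - 3)*(b + 7)*(b - 3*h)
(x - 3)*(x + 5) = x^2 + 2*x - 15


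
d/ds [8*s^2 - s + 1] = 16*s - 1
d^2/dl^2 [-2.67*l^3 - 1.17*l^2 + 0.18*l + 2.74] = -16.02*l - 2.34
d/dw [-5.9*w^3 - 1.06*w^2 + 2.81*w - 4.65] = -17.7*w^2 - 2.12*w + 2.81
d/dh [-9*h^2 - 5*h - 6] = -18*h - 5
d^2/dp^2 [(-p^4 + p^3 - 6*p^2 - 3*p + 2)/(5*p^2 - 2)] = 2*(-25*p^6 + 30*p^4 - 65*p^3 - 54*p^2 - 78*p - 4)/(125*p^6 - 150*p^4 + 60*p^2 - 8)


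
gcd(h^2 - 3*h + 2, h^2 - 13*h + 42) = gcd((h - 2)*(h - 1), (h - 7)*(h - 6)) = 1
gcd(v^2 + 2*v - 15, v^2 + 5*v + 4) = 1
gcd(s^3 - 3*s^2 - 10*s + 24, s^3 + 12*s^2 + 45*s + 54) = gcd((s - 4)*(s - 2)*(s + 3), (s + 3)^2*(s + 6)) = s + 3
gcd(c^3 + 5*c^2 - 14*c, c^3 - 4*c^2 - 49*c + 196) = c + 7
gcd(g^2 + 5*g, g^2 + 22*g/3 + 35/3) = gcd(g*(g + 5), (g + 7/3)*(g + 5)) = g + 5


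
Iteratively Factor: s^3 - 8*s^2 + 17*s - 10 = (s - 5)*(s^2 - 3*s + 2) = (s - 5)*(s - 1)*(s - 2)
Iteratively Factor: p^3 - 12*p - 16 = (p + 2)*(p^2 - 2*p - 8) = (p - 4)*(p + 2)*(p + 2)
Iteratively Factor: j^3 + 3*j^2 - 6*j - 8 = (j - 2)*(j^2 + 5*j + 4) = (j - 2)*(j + 1)*(j + 4)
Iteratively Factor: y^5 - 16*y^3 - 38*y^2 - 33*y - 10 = (y - 5)*(y^4 + 5*y^3 + 9*y^2 + 7*y + 2) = (y - 5)*(y + 1)*(y^3 + 4*y^2 + 5*y + 2) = (y - 5)*(y + 1)^2*(y^2 + 3*y + 2) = (y - 5)*(y + 1)^2*(y + 2)*(y + 1)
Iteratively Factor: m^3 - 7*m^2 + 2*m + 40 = (m + 2)*(m^2 - 9*m + 20) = (m - 5)*(m + 2)*(m - 4)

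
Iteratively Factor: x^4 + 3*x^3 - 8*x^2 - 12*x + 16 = (x - 2)*(x^3 + 5*x^2 + 2*x - 8) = (x - 2)*(x - 1)*(x^2 + 6*x + 8) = (x - 2)*(x - 1)*(x + 2)*(x + 4)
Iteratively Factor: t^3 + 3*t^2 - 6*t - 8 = (t + 4)*(t^2 - t - 2) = (t + 1)*(t + 4)*(t - 2)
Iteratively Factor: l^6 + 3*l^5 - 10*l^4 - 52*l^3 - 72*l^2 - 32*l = (l - 4)*(l^5 + 7*l^4 + 18*l^3 + 20*l^2 + 8*l) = (l - 4)*(l + 2)*(l^4 + 5*l^3 + 8*l^2 + 4*l) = (l - 4)*(l + 1)*(l + 2)*(l^3 + 4*l^2 + 4*l) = (l - 4)*(l + 1)*(l + 2)^2*(l^2 + 2*l) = (l - 4)*(l + 1)*(l + 2)^3*(l)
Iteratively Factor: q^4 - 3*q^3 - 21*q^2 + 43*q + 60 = (q - 5)*(q^3 + 2*q^2 - 11*q - 12) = (q - 5)*(q + 4)*(q^2 - 2*q - 3) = (q - 5)*(q + 1)*(q + 4)*(q - 3)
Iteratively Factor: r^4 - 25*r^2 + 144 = (r - 4)*(r^3 + 4*r^2 - 9*r - 36) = (r - 4)*(r - 3)*(r^2 + 7*r + 12) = (r - 4)*(r - 3)*(r + 3)*(r + 4)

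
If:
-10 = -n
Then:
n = 10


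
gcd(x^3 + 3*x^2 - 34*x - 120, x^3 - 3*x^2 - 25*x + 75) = x + 5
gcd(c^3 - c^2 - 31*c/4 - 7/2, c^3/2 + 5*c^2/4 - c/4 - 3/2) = c + 2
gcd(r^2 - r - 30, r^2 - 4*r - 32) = 1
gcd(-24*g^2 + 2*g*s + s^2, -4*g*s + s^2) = -4*g + s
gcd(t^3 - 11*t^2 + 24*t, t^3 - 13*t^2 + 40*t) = t^2 - 8*t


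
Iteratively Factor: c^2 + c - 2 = (c - 1)*(c + 2)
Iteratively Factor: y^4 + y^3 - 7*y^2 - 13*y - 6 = (y + 2)*(y^3 - y^2 - 5*y - 3) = (y - 3)*(y + 2)*(y^2 + 2*y + 1) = (y - 3)*(y + 1)*(y + 2)*(y + 1)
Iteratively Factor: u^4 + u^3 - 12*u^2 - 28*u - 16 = (u + 2)*(u^3 - u^2 - 10*u - 8) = (u - 4)*(u + 2)*(u^2 + 3*u + 2) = (u - 4)*(u + 2)^2*(u + 1)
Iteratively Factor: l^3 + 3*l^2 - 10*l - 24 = (l - 3)*(l^2 + 6*l + 8) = (l - 3)*(l + 4)*(l + 2)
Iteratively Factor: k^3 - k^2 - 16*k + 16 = (k - 4)*(k^2 + 3*k - 4) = (k - 4)*(k - 1)*(k + 4)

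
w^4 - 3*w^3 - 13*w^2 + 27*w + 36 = (w - 4)*(w - 3)*(w + 1)*(w + 3)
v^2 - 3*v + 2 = (v - 2)*(v - 1)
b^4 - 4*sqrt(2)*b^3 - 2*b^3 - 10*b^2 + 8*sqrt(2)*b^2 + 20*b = b*(b - 2)*(b - 5*sqrt(2))*(b + sqrt(2))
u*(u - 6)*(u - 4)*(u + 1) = u^4 - 9*u^3 + 14*u^2 + 24*u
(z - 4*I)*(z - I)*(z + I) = z^3 - 4*I*z^2 + z - 4*I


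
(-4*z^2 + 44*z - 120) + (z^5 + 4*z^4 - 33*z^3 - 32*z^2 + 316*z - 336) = z^5 + 4*z^4 - 33*z^3 - 36*z^2 + 360*z - 456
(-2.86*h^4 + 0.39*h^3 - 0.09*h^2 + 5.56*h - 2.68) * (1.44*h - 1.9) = -4.1184*h^5 + 5.9956*h^4 - 0.8706*h^3 + 8.1774*h^2 - 14.4232*h + 5.092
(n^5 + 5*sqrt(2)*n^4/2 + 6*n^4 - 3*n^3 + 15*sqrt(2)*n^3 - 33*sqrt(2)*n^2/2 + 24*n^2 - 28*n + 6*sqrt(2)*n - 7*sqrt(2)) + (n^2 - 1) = n^5 + 5*sqrt(2)*n^4/2 + 6*n^4 - 3*n^3 + 15*sqrt(2)*n^3 - 33*sqrt(2)*n^2/2 + 25*n^2 - 28*n + 6*sqrt(2)*n - 7*sqrt(2) - 1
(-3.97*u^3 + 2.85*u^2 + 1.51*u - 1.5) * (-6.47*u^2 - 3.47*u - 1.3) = 25.6859*u^5 - 4.6636*u^4 - 14.4982*u^3 + 0.7603*u^2 + 3.242*u + 1.95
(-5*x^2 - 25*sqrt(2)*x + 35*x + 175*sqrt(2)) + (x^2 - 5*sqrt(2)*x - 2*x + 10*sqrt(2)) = -4*x^2 - 30*sqrt(2)*x + 33*x + 185*sqrt(2)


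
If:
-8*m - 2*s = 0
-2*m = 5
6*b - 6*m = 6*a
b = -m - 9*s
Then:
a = -85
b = -175/2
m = -5/2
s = 10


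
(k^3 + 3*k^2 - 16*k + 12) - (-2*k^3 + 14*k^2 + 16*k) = 3*k^3 - 11*k^2 - 32*k + 12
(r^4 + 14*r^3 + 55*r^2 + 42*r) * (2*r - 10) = 2*r^5 + 18*r^4 - 30*r^3 - 466*r^2 - 420*r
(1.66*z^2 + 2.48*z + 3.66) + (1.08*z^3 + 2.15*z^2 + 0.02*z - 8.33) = 1.08*z^3 + 3.81*z^2 + 2.5*z - 4.67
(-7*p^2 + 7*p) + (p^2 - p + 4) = -6*p^2 + 6*p + 4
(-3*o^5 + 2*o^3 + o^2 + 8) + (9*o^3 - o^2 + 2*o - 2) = -3*o^5 + 11*o^3 + 2*o + 6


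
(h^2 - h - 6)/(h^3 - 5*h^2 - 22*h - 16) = (h - 3)/(h^2 - 7*h - 8)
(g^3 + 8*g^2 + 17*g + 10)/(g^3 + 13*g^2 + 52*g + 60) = (g + 1)/(g + 6)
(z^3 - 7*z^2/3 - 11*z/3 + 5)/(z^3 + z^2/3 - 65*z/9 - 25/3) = 3*(z - 1)/(3*z + 5)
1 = 1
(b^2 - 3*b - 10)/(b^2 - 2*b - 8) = (b - 5)/(b - 4)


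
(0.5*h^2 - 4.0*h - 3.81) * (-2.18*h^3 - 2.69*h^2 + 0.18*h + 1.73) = -1.09*h^5 + 7.375*h^4 + 19.1558*h^3 + 10.3939*h^2 - 7.6058*h - 6.5913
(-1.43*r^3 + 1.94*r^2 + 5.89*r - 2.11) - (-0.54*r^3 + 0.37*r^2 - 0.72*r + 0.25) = -0.89*r^3 + 1.57*r^2 + 6.61*r - 2.36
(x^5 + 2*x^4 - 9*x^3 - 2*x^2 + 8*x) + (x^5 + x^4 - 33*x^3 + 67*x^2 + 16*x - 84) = 2*x^5 + 3*x^4 - 42*x^3 + 65*x^2 + 24*x - 84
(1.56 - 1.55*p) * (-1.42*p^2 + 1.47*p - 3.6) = 2.201*p^3 - 4.4937*p^2 + 7.8732*p - 5.616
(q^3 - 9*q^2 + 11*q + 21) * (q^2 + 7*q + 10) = q^5 - 2*q^4 - 42*q^3 + 8*q^2 + 257*q + 210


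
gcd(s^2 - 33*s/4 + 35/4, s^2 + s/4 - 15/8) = s - 5/4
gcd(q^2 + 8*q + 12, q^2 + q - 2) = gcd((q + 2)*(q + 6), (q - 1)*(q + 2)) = q + 2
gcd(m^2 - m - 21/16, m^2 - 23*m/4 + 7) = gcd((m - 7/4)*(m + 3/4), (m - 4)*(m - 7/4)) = m - 7/4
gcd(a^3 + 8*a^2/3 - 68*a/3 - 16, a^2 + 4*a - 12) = a + 6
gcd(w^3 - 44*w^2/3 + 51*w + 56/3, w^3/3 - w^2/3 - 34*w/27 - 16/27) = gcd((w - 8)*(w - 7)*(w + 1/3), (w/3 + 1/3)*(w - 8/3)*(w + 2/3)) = 1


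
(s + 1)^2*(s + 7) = s^3 + 9*s^2 + 15*s + 7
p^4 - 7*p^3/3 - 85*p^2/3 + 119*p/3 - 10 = (p - 6)*(p - 1)*(p - 1/3)*(p + 5)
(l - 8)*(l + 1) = l^2 - 7*l - 8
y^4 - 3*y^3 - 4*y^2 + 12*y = y*(y - 3)*(y - 2)*(y + 2)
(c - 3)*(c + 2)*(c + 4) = c^3 + 3*c^2 - 10*c - 24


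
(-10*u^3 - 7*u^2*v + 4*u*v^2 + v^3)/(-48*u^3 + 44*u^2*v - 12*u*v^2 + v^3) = (5*u^2 + 6*u*v + v^2)/(24*u^2 - 10*u*v + v^2)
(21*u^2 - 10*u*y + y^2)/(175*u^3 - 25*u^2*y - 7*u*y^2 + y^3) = (-3*u + y)/(-25*u^2 + y^2)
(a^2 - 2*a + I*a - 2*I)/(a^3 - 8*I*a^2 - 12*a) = (a^2 + a*(-2 + I) - 2*I)/(a*(a^2 - 8*I*a - 12))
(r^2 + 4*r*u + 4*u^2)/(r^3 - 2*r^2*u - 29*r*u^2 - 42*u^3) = (r + 2*u)/(r^2 - 4*r*u - 21*u^2)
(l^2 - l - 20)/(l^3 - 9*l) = (l^2 - l - 20)/(l*(l^2 - 9))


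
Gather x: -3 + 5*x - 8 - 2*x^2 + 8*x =-2*x^2 + 13*x - 11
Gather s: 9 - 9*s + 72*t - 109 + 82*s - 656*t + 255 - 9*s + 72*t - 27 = 64*s - 512*t + 128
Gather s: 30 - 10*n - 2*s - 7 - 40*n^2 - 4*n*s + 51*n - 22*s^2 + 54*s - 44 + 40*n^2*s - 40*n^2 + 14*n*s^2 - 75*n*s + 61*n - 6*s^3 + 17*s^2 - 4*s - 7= -80*n^2 + 102*n - 6*s^3 + s^2*(14*n - 5) + s*(40*n^2 - 79*n + 48) - 28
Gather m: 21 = 21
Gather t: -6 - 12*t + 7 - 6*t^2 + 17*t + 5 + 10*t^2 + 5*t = 4*t^2 + 10*t + 6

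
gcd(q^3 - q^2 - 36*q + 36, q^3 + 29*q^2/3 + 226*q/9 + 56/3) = q + 6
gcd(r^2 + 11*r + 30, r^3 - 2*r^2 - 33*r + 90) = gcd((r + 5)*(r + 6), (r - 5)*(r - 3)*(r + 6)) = r + 6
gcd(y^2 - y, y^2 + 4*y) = y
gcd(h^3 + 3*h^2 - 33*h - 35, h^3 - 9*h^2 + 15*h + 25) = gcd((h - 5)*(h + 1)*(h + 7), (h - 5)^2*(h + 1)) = h^2 - 4*h - 5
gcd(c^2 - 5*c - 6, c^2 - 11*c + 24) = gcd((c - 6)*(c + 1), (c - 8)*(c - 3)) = 1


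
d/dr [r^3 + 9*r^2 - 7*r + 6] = 3*r^2 + 18*r - 7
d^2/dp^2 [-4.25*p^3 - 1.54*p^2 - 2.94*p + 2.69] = -25.5*p - 3.08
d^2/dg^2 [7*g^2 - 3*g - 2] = 14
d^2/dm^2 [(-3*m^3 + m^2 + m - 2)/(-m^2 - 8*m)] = 2*(199*m^3 + 6*m^2 + 48*m + 128)/(m^3*(m^3 + 24*m^2 + 192*m + 512))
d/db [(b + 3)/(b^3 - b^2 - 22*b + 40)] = (b^3 - b^2 - 22*b + (b + 3)*(-3*b^2 + 2*b + 22) + 40)/(b^3 - b^2 - 22*b + 40)^2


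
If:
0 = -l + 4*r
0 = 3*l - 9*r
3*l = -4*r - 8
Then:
No Solution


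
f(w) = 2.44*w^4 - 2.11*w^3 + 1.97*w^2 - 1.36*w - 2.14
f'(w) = 9.76*w^3 - 6.33*w^2 + 3.94*w - 1.36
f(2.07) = 29.57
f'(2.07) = 66.24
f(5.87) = 2527.94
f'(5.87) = 1777.73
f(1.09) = -0.57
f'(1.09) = 8.05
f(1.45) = 4.38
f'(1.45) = 20.80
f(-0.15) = -1.88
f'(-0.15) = -2.13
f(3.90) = 461.84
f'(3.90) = 496.68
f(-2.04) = 69.00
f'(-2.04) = -118.60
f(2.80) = 113.15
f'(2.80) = 174.30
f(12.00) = 47214.98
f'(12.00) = 15999.68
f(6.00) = 2767.10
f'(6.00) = 1902.56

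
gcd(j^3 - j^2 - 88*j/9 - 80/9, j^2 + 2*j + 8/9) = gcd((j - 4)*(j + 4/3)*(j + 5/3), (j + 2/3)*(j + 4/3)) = j + 4/3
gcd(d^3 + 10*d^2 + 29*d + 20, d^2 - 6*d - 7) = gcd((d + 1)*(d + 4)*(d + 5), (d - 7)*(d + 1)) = d + 1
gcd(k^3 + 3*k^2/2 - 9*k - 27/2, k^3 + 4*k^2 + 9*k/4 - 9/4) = k^2 + 9*k/2 + 9/2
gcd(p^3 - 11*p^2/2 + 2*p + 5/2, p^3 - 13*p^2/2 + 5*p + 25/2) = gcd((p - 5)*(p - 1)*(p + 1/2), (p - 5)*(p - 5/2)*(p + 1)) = p - 5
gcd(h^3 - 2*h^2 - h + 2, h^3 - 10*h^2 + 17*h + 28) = h + 1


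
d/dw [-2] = 0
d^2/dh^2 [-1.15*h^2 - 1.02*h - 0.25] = -2.30000000000000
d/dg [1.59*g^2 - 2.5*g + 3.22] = 3.18*g - 2.5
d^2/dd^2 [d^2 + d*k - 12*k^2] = 2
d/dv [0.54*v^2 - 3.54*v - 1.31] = 1.08*v - 3.54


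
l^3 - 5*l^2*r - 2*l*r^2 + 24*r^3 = (l - 4*r)*(l - 3*r)*(l + 2*r)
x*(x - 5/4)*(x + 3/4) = x^3 - x^2/2 - 15*x/16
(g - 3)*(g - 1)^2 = g^3 - 5*g^2 + 7*g - 3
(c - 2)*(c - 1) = c^2 - 3*c + 2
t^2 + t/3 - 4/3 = (t - 1)*(t + 4/3)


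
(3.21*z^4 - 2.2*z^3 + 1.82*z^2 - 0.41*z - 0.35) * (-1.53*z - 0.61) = -4.9113*z^5 + 1.4079*z^4 - 1.4426*z^3 - 0.4829*z^2 + 0.7856*z + 0.2135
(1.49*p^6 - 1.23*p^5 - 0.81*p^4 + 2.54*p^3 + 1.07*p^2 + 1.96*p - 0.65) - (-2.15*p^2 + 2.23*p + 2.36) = 1.49*p^6 - 1.23*p^5 - 0.81*p^4 + 2.54*p^3 + 3.22*p^2 - 0.27*p - 3.01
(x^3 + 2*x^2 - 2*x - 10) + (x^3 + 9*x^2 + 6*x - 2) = 2*x^3 + 11*x^2 + 4*x - 12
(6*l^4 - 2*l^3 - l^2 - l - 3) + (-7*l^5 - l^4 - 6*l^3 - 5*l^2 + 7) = -7*l^5 + 5*l^4 - 8*l^3 - 6*l^2 - l + 4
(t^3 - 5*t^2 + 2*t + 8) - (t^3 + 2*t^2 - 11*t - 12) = -7*t^2 + 13*t + 20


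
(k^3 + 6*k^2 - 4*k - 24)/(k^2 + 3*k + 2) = (k^2 + 4*k - 12)/(k + 1)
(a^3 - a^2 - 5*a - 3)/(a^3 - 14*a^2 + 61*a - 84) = (a^2 + 2*a + 1)/(a^2 - 11*a + 28)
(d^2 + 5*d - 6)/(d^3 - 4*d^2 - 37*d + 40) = (d + 6)/(d^2 - 3*d - 40)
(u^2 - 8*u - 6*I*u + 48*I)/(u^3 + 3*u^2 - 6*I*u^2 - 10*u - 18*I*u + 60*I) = (u - 8)/(u^2 + 3*u - 10)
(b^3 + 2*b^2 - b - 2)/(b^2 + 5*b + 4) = (b^2 + b - 2)/(b + 4)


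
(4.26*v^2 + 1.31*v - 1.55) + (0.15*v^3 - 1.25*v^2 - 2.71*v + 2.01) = 0.15*v^3 + 3.01*v^2 - 1.4*v + 0.46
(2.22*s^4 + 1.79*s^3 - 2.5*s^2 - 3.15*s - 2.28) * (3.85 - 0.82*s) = -1.8204*s^5 + 7.0792*s^4 + 8.9415*s^3 - 7.042*s^2 - 10.2579*s - 8.778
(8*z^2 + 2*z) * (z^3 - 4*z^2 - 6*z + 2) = 8*z^5 - 30*z^4 - 56*z^3 + 4*z^2 + 4*z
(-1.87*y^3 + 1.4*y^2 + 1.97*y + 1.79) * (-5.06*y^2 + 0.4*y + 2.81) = 9.4622*y^5 - 7.832*y^4 - 14.6629*y^3 - 4.3354*y^2 + 6.2517*y + 5.0299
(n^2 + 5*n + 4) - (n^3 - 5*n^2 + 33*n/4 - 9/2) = -n^3 + 6*n^2 - 13*n/4 + 17/2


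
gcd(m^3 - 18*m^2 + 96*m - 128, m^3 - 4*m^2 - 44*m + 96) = m^2 - 10*m + 16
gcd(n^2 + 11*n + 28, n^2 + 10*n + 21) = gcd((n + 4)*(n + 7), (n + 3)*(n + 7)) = n + 7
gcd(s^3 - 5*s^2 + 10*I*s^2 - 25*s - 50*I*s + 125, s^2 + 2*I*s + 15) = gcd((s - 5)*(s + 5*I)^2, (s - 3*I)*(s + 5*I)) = s + 5*I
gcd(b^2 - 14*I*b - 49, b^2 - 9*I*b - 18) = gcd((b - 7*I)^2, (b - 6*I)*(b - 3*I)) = 1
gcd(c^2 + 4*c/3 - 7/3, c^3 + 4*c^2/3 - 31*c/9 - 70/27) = c + 7/3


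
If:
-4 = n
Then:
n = -4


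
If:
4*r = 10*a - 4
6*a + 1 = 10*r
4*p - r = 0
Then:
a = 11/19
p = 17/152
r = 17/38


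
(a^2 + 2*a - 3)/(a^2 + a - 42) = (a^2 + 2*a - 3)/(a^2 + a - 42)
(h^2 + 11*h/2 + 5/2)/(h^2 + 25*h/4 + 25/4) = 2*(2*h + 1)/(4*h + 5)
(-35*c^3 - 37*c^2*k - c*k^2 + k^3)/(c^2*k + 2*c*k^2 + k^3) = (-35*c^2 - 2*c*k + k^2)/(k*(c + k))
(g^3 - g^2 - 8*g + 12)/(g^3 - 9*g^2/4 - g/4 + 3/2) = 4*(g^2 + g - 6)/(4*g^2 - g - 3)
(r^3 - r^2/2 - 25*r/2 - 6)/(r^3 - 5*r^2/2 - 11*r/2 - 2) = (r + 3)/(r + 1)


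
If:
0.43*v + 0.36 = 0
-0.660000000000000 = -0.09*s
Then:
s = 7.33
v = -0.84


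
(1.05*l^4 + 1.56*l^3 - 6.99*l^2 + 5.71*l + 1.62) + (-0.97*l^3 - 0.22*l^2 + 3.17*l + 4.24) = 1.05*l^4 + 0.59*l^3 - 7.21*l^2 + 8.88*l + 5.86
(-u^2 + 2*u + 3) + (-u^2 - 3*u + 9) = -2*u^2 - u + 12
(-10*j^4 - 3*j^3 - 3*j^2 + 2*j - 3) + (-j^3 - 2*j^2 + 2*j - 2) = -10*j^4 - 4*j^3 - 5*j^2 + 4*j - 5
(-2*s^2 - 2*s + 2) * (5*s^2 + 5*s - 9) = -10*s^4 - 20*s^3 + 18*s^2 + 28*s - 18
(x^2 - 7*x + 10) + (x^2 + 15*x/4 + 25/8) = 2*x^2 - 13*x/4 + 105/8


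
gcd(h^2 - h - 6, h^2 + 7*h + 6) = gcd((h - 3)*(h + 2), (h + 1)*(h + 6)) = 1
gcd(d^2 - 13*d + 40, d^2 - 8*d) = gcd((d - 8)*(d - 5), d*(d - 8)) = d - 8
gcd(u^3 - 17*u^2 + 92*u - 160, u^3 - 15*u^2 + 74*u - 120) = u^2 - 9*u + 20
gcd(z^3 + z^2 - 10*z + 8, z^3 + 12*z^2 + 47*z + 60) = z + 4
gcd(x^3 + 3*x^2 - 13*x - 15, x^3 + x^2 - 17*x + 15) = x^2 + 2*x - 15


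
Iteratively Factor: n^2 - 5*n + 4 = (n - 1)*(n - 4)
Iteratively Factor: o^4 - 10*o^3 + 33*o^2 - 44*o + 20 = (o - 2)*(o^3 - 8*o^2 + 17*o - 10) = (o - 5)*(o - 2)*(o^2 - 3*o + 2) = (o - 5)*(o - 2)^2*(o - 1)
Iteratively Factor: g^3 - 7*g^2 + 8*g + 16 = (g - 4)*(g^2 - 3*g - 4) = (g - 4)*(g + 1)*(g - 4)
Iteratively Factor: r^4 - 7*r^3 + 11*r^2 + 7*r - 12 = (r + 1)*(r^3 - 8*r^2 + 19*r - 12) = (r - 4)*(r + 1)*(r^2 - 4*r + 3) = (r - 4)*(r - 3)*(r + 1)*(r - 1)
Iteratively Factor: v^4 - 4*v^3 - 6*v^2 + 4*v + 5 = (v - 5)*(v^3 + v^2 - v - 1) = (v - 5)*(v + 1)*(v^2 - 1) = (v - 5)*(v - 1)*(v + 1)*(v + 1)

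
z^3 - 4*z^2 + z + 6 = (z - 3)*(z - 2)*(z + 1)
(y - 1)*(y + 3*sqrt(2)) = y^2 - y + 3*sqrt(2)*y - 3*sqrt(2)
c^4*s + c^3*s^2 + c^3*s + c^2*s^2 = c^2*(c + s)*(c*s + s)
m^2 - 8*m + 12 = (m - 6)*(m - 2)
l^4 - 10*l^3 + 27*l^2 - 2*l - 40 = (l - 5)*(l - 4)*(l - 2)*(l + 1)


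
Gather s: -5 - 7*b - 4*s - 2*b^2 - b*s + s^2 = -2*b^2 - 7*b + s^2 + s*(-b - 4) - 5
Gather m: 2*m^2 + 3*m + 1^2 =2*m^2 + 3*m + 1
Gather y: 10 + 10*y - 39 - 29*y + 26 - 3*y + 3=-22*y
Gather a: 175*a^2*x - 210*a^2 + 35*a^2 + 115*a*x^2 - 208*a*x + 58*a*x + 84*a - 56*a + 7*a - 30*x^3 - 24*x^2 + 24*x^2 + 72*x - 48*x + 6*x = a^2*(175*x - 175) + a*(115*x^2 - 150*x + 35) - 30*x^3 + 30*x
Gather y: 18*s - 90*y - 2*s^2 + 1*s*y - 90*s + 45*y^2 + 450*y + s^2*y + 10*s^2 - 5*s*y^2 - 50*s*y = 8*s^2 - 72*s + y^2*(45 - 5*s) + y*(s^2 - 49*s + 360)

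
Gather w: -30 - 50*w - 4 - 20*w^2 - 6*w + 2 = -20*w^2 - 56*w - 32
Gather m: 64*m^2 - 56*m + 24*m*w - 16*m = 64*m^2 + m*(24*w - 72)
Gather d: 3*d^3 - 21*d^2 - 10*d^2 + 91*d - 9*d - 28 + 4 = 3*d^3 - 31*d^2 + 82*d - 24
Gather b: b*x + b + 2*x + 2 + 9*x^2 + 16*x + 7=b*(x + 1) + 9*x^2 + 18*x + 9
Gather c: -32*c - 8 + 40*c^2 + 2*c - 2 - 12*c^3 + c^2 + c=-12*c^3 + 41*c^2 - 29*c - 10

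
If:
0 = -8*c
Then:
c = 0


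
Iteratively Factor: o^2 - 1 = (o + 1)*(o - 1)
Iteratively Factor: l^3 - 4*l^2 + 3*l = (l)*(l^2 - 4*l + 3) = l*(l - 3)*(l - 1)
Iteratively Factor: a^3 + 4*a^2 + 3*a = (a + 3)*(a^2 + a) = a*(a + 3)*(a + 1)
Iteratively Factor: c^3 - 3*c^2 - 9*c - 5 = (c + 1)*(c^2 - 4*c - 5) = (c + 1)^2*(c - 5)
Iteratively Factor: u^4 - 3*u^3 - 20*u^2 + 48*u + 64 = (u - 4)*(u^3 + u^2 - 16*u - 16) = (u - 4)*(u + 4)*(u^2 - 3*u - 4) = (u - 4)^2*(u + 4)*(u + 1)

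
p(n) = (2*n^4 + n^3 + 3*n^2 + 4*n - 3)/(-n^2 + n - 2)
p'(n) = (2*n - 1)*(2*n^4 + n^3 + 3*n^2 + 4*n - 3)/(-n^2 + n - 2)^2 + (8*n^3 + 3*n^2 + 6*n + 4)/(-n^2 + n - 2) = (-4*n^5 + 5*n^4 - 14*n^3 + n^2 - 18*n - 5)/(n^4 - 2*n^3 + 5*n^2 - 4*n + 4)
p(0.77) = -1.66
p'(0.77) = -7.22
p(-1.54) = -0.94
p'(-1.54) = 3.98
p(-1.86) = -2.38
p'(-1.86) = 5.06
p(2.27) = -17.68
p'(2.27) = -13.12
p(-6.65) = -70.36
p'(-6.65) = 23.64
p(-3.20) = -12.43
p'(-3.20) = 10.02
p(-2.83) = -8.98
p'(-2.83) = 8.60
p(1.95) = -13.64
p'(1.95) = -12.17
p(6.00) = -91.78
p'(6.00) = -27.08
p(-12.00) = -253.96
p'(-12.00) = 45.01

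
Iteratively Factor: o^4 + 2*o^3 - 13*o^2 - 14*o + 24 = (o - 3)*(o^3 + 5*o^2 + 2*o - 8) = (o - 3)*(o - 1)*(o^2 + 6*o + 8) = (o - 3)*(o - 1)*(o + 2)*(o + 4)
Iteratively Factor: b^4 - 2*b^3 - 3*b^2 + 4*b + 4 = (b + 1)*(b^3 - 3*b^2 + 4) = (b - 2)*(b + 1)*(b^2 - b - 2) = (b - 2)^2*(b + 1)*(b + 1)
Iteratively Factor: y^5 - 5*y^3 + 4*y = (y - 1)*(y^4 + y^3 - 4*y^2 - 4*y) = (y - 1)*(y + 1)*(y^3 - 4*y) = (y - 1)*(y + 1)*(y + 2)*(y^2 - 2*y) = y*(y - 1)*(y + 1)*(y + 2)*(y - 2)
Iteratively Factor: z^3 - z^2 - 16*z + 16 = (z - 4)*(z^2 + 3*z - 4) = (z - 4)*(z + 4)*(z - 1)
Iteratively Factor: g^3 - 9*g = (g + 3)*(g^2 - 3*g) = g*(g + 3)*(g - 3)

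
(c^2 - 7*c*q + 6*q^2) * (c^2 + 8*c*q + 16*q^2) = c^4 + c^3*q - 34*c^2*q^2 - 64*c*q^3 + 96*q^4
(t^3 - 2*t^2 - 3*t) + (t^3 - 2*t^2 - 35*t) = 2*t^3 - 4*t^2 - 38*t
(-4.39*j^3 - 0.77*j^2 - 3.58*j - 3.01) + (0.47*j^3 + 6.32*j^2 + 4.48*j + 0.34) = -3.92*j^3 + 5.55*j^2 + 0.9*j - 2.67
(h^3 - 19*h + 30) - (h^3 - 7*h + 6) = 24 - 12*h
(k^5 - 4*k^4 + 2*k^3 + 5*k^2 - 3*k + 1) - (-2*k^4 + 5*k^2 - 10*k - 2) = k^5 - 2*k^4 + 2*k^3 + 7*k + 3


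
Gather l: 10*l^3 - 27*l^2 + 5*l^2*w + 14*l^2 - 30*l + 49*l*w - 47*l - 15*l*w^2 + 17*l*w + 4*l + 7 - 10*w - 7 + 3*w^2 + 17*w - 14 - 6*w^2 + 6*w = 10*l^3 + l^2*(5*w - 13) + l*(-15*w^2 + 66*w - 73) - 3*w^2 + 13*w - 14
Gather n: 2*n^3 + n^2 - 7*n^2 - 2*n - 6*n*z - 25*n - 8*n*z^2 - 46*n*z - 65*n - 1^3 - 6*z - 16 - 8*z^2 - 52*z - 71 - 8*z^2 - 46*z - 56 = 2*n^3 - 6*n^2 + n*(-8*z^2 - 52*z - 92) - 16*z^2 - 104*z - 144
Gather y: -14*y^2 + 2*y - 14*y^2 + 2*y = -28*y^2 + 4*y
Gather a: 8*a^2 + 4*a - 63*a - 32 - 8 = 8*a^2 - 59*a - 40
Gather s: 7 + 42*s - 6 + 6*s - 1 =48*s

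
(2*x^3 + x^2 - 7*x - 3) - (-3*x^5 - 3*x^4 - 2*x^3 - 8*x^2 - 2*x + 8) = 3*x^5 + 3*x^4 + 4*x^3 + 9*x^2 - 5*x - 11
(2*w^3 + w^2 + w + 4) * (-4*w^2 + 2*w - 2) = -8*w^5 - 6*w^3 - 16*w^2 + 6*w - 8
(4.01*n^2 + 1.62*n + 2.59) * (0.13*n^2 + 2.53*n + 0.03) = 0.5213*n^4 + 10.3559*n^3 + 4.5556*n^2 + 6.6013*n + 0.0777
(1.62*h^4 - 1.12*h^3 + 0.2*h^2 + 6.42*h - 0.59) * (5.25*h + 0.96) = 8.505*h^5 - 4.3248*h^4 - 0.0252000000000001*h^3 + 33.897*h^2 + 3.0657*h - 0.5664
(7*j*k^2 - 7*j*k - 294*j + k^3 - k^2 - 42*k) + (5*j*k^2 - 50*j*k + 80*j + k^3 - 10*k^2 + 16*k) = 12*j*k^2 - 57*j*k - 214*j + 2*k^3 - 11*k^2 - 26*k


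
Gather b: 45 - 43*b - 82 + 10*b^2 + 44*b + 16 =10*b^2 + b - 21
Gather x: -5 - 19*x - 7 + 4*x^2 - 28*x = 4*x^2 - 47*x - 12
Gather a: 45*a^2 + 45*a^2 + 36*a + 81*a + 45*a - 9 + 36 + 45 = 90*a^2 + 162*a + 72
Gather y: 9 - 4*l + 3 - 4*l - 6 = 6 - 8*l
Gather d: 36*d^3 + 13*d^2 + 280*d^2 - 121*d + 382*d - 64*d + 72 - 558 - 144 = 36*d^3 + 293*d^2 + 197*d - 630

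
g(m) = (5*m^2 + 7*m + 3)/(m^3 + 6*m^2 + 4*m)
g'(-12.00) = -0.10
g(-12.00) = -0.70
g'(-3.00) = -0.93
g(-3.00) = 1.80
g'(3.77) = -0.10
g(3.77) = 0.65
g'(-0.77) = 4533.23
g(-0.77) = 27.53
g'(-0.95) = 3.75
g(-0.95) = 1.14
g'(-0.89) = 9.33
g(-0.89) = 1.50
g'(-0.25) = -11.55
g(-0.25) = -2.44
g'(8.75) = -0.03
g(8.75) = 0.38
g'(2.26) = -0.21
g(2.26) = 0.87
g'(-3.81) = -2.21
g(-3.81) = 2.96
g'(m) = (10*m + 7)/(m^3 + 6*m^2 + 4*m) + (-3*m^2 - 12*m - 4)*(5*m^2 + 7*m + 3)/(m^3 + 6*m^2 + 4*m)^2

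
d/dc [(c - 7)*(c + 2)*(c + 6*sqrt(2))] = 3*c^2 - 10*c + 12*sqrt(2)*c - 30*sqrt(2) - 14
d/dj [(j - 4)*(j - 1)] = 2*j - 5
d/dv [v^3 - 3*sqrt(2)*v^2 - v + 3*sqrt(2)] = 3*v^2 - 6*sqrt(2)*v - 1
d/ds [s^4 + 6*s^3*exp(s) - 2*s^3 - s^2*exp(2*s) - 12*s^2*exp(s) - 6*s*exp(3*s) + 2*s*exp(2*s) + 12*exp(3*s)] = 6*s^3*exp(s) + 4*s^3 - 2*s^2*exp(2*s) + 6*s^2*exp(s) - 6*s^2 - 18*s*exp(3*s) + 2*s*exp(2*s) - 24*s*exp(s) + 30*exp(3*s) + 2*exp(2*s)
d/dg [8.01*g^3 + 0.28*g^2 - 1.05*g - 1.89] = 24.03*g^2 + 0.56*g - 1.05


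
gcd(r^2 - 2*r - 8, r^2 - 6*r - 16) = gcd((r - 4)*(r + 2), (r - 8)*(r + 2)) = r + 2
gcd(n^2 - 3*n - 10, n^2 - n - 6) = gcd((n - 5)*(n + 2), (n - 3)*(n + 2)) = n + 2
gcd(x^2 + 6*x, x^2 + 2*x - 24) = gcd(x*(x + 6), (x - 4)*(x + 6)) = x + 6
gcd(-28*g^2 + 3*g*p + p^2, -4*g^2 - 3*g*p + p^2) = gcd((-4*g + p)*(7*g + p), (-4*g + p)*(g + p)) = -4*g + p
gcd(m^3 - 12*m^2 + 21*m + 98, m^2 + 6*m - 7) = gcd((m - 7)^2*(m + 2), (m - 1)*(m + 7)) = 1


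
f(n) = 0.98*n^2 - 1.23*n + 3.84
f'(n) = 1.96*n - 1.23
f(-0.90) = 5.74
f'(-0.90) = -2.99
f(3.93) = 14.14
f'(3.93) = 6.47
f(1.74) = 4.67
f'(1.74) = 2.18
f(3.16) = 9.74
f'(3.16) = 4.96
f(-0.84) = 5.56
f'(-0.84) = -2.88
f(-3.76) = 22.32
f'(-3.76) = -8.60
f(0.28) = 3.57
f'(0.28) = -0.68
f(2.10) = 5.58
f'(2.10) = 2.89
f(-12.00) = 159.72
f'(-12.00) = -24.75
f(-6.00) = 46.50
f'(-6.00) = -12.99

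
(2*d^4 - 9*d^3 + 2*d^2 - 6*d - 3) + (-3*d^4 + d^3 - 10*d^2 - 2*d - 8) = -d^4 - 8*d^3 - 8*d^2 - 8*d - 11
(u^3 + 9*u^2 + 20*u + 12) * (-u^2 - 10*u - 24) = -u^5 - 19*u^4 - 134*u^3 - 428*u^2 - 600*u - 288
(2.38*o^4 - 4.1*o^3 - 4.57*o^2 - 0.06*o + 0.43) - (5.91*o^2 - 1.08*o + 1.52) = 2.38*o^4 - 4.1*o^3 - 10.48*o^2 + 1.02*o - 1.09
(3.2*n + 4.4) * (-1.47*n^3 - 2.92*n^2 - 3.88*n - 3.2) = -4.704*n^4 - 15.812*n^3 - 25.264*n^2 - 27.312*n - 14.08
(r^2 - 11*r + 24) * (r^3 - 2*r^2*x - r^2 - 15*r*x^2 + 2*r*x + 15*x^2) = r^5 - 2*r^4*x - 12*r^4 - 15*r^3*x^2 + 24*r^3*x + 35*r^3 + 180*r^2*x^2 - 70*r^2*x - 24*r^2 - 525*r*x^2 + 48*r*x + 360*x^2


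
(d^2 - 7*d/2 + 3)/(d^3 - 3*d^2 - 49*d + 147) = (d^2 - 7*d/2 + 3)/(d^3 - 3*d^2 - 49*d + 147)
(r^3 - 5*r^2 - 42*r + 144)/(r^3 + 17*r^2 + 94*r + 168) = (r^2 - 11*r + 24)/(r^2 + 11*r + 28)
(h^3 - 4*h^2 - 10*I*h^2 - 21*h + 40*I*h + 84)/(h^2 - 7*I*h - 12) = (h^2 - h*(4 + 7*I) + 28*I)/(h - 4*I)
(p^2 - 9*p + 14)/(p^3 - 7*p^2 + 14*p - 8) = (p - 7)/(p^2 - 5*p + 4)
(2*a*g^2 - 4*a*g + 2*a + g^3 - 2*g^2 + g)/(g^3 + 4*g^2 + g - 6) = (2*a*g - 2*a + g^2 - g)/(g^2 + 5*g + 6)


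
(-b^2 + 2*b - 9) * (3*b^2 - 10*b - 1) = -3*b^4 + 16*b^3 - 46*b^2 + 88*b + 9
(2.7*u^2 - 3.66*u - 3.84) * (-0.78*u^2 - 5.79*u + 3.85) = -2.106*u^4 - 12.7782*u^3 + 34.5816*u^2 + 8.1426*u - 14.784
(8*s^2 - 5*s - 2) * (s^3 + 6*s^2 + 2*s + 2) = 8*s^5 + 43*s^4 - 16*s^3 - 6*s^2 - 14*s - 4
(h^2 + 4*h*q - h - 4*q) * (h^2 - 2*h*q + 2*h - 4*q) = h^4 + 2*h^3*q + h^3 - 8*h^2*q^2 + 2*h^2*q - 2*h^2 - 8*h*q^2 - 4*h*q + 16*q^2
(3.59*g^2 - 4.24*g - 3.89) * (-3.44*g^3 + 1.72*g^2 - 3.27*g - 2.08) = -12.3496*g^5 + 20.7604*g^4 - 5.6505*g^3 - 0.293200000000001*g^2 + 21.5395*g + 8.0912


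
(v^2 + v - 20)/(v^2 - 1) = (v^2 + v - 20)/(v^2 - 1)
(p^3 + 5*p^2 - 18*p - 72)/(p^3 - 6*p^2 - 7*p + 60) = (p + 6)/(p - 5)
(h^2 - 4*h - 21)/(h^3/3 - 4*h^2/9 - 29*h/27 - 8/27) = 27*(-h^2 + 4*h + 21)/(-9*h^3 + 12*h^2 + 29*h + 8)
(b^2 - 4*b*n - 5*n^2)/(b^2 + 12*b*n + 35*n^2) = (b^2 - 4*b*n - 5*n^2)/(b^2 + 12*b*n + 35*n^2)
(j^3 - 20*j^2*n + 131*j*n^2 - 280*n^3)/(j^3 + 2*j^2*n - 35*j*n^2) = (j^2 - 15*j*n + 56*n^2)/(j*(j + 7*n))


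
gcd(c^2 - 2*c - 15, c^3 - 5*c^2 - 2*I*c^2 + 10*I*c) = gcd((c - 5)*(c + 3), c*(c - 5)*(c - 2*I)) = c - 5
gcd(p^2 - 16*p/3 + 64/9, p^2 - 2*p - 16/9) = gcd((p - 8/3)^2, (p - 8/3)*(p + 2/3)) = p - 8/3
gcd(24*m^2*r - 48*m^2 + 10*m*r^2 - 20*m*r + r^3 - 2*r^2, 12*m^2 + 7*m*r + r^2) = 4*m + r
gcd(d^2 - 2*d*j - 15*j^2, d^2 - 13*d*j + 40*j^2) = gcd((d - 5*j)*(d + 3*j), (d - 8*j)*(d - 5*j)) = d - 5*j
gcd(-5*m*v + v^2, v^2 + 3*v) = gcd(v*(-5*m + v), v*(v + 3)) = v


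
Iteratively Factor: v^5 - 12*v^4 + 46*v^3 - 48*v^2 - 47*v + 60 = (v - 5)*(v^4 - 7*v^3 + 11*v^2 + 7*v - 12) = (v - 5)*(v - 4)*(v^3 - 3*v^2 - v + 3) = (v - 5)*(v - 4)*(v - 1)*(v^2 - 2*v - 3) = (v - 5)*(v - 4)*(v - 1)*(v + 1)*(v - 3)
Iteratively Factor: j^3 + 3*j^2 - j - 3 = (j + 3)*(j^2 - 1) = (j - 1)*(j + 3)*(j + 1)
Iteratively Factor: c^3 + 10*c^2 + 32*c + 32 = (c + 4)*(c^2 + 6*c + 8) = (c + 4)^2*(c + 2)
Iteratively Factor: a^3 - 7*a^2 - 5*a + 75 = (a + 3)*(a^2 - 10*a + 25) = (a - 5)*(a + 3)*(a - 5)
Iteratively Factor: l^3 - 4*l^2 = (l)*(l^2 - 4*l) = l^2*(l - 4)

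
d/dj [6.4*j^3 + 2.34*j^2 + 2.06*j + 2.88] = 19.2*j^2 + 4.68*j + 2.06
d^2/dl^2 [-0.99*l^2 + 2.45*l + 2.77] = -1.98000000000000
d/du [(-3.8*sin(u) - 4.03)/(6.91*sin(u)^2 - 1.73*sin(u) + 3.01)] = (26.258*sin(u)^2 + 55.6946*sin(u) - 18.4099)*cos(u)/(47.7481*sin(u)^4 - 23.9086*sin(u)^3 + 44.5911*sin(u)^2 - 10.4146*sin(u) + 9.0601)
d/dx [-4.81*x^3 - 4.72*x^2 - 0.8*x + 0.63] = -14.43*x^2 - 9.44*x - 0.8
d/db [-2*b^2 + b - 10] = 1 - 4*b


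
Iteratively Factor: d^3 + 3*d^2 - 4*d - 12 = (d - 2)*(d^2 + 5*d + 6) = (d - 2)*(d + 2)*(d + 3)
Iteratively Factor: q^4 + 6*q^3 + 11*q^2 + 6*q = (q + 3)*(q^3 + 3*q^2 + 2*q) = (q + 2)*(q + 3)*(q^2 + q) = q*(q + 2)*(q + 3)*(q + 1)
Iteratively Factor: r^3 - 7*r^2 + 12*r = (r - 3)*(r^2 - 4*r) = (r - 4)*(r - 3)*(r)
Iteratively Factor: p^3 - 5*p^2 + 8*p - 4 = (p - 1)*(p^2 - 4*p + 4) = (p - 2)*(p - 1)*(p - 2)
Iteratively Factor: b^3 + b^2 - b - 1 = (b + 1)*(b^2 - 1) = (b - 1)*(b + 1)*(b + 1)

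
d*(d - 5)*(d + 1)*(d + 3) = d^4 - d^3 - 17*d^2 - 15*d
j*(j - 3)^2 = j^3 - 6*j^2 + 9*j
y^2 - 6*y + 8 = (y - 4)*(y - 2)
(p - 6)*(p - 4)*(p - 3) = p^3 - 13*p^2 + 54*p - 72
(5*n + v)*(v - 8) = 5*n*v - 40*n + v^2 - 8*v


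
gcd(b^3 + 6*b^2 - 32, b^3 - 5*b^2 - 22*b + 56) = b^2 + 2*b - 8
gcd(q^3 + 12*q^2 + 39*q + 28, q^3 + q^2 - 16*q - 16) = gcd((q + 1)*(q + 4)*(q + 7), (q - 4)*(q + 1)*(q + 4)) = q^2 + 5*q + 4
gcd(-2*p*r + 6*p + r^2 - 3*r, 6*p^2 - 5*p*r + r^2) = 2*p - r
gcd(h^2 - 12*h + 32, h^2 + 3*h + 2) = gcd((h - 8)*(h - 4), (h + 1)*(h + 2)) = 1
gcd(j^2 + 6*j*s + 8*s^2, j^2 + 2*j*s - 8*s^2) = j + 4*s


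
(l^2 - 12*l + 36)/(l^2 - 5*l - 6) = (l - 6)/(l + 1)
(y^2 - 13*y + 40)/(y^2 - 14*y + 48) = (y - 5)/(y - 6)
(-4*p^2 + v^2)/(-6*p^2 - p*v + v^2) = (2*p - v)/(3*p - v)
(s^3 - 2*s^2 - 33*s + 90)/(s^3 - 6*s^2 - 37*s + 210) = (s - 3)/(s - 7)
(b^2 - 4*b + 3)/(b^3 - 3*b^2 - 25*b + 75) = (b - 1)/(b^2 - 25)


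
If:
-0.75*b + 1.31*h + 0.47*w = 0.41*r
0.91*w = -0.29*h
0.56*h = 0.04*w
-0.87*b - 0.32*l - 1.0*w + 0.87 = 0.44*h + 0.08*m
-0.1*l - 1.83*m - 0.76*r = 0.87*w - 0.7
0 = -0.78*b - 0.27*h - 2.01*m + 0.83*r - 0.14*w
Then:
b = -0.11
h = 0.00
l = 3.00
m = 0.13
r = 0.21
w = 0.00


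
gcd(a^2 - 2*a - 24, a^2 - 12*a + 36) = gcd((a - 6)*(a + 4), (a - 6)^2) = a - 6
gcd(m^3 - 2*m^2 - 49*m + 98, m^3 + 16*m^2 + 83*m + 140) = m + 7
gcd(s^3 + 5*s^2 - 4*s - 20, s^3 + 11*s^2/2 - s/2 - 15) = s^2 + 7*s + 10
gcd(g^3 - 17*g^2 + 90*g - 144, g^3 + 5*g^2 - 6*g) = 1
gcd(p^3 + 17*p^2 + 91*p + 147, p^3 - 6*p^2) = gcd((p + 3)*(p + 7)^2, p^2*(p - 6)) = 1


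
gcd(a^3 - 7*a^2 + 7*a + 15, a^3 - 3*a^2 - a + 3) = a^2 - 2*a - 3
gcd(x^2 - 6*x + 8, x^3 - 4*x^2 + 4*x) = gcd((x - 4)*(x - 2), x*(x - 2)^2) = x - 2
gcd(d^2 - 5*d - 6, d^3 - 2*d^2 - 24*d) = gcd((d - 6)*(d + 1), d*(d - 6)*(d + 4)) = d - 6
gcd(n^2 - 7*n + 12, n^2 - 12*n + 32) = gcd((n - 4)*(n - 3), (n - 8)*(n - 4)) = n - 4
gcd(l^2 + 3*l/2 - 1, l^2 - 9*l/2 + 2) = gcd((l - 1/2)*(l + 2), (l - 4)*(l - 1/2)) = l - 1/2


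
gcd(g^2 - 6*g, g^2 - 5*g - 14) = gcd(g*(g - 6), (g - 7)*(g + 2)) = 1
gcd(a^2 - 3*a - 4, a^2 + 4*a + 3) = a + 1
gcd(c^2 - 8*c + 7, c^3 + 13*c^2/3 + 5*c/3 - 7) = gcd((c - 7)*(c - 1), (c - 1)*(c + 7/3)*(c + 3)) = c - 1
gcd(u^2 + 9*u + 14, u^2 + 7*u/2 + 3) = u + 2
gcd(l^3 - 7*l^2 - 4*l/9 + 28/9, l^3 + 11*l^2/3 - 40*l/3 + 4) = 1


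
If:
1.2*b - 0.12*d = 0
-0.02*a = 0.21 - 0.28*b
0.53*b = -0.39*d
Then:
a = -10.50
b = 0.00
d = 0.00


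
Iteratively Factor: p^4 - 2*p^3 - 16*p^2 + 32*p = (p)*(p^3 - 2*p^2 - 16*p + 32) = p*(p - 4)*(p^2 + 2*p - 8) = p*(p - 4)*(p - 2)*(p + 4)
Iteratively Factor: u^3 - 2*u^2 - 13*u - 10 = (u + 2)*(u^2 - 4*u - 5) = (u + 1)*(u + 2)*(u - 5)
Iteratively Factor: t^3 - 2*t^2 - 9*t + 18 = (t - 2)*(t^2 - 9) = (t - 2)*(t + 3)*(t - 3)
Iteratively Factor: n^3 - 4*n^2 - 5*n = (n - 5)*(n^2 + n) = (n - 5)*(n + 1)*(n)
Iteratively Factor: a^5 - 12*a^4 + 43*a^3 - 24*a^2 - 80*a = (a - 5)*(a^4 - 7*a^3 + 8*a^2 + 16*a) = (a - 5)*(a + 1)*(a^3 - 8*a^2 + 16*a) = a*(a - 5)*(a + 1)*(a^2 - 8*a + 16) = a*(a - 5)*(a - 4)*(a + 1)*(a - 4)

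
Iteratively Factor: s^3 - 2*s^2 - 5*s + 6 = (s - 3)*(s^2 + s - 2) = (s - 3)*(s + 2)*(s - 1)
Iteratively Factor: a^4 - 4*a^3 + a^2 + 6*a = (a - 2)*(a^3 - 2*a^2 - 3*a) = (a - 3)*(a - 2)*(a^2 + a) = a*(a - 3)*(a - 2)*(a + 1)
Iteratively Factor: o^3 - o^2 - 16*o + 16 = (o + 4)*(o^2 - 5*o + 4) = (o - 4)*(o + 4)*(o - 1)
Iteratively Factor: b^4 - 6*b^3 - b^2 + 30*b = (b)*(b^3 - 6*b^2 - b + 30) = b*(b - 3)*(b^2 - 3*b - 10) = b*(b - 5)*(b - 3)*(b + 2)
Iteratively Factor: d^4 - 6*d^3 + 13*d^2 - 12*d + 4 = (d - 2)*(d^3 - 4*d^2 + 5*d - 2) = (d - 2)^2*(d^2 - 2*d + 1) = (d - 2)^2*(d - 1)*(d - 1)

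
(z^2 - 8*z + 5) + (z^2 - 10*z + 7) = 2*z^2 - 18*z + 12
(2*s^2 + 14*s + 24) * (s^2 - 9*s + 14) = 2*s^4 - 4*s^3 - 74*s^2 - 20*s + 336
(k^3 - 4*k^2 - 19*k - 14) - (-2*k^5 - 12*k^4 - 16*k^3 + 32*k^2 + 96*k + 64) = 2*k^5 + 12*k^4 + 17*k^3 - 36*k^2 - 115*k - 78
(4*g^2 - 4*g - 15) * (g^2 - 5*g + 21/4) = 4*g^4 - 24*g^3 + 26*g^2 + 54*g - 315/4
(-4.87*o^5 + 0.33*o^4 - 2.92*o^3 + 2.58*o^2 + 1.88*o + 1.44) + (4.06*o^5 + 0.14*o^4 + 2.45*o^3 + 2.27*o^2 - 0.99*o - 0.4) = -0.81*o^5 + 0.47*o^4 - 0.47*o^3 + 4.85*o^2 + 0.89*o + 1.04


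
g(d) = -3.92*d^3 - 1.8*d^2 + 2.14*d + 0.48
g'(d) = -11.76*d^2 - 3.6*d + 2.14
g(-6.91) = 1193.11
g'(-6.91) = -534.50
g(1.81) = -24.79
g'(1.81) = -42.90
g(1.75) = -22.30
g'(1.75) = -40.18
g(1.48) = -13.00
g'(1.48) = -28.95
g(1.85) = -26.54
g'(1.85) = -44.77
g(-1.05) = 0.79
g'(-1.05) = -7.05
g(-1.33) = 3.67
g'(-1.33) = -13.87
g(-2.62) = 53.02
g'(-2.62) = -69.15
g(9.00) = -2983.74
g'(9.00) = -982.82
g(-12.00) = 6489.36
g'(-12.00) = -1648.10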